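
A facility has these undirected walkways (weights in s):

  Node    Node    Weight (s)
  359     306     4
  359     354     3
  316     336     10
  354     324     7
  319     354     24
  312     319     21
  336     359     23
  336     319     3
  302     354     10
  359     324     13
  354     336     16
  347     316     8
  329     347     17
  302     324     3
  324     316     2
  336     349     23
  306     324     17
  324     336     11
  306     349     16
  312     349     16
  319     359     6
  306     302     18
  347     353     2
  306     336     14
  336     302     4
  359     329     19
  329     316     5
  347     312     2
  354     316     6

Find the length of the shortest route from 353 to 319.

Settle nodes by increasing distance from 353:
353: 0
347: 2  (via 353)
312: 4  (via 347)
316: 10  (via 347)
324: 12  (via 316)
302: 15  (via 324)
329: 15  (via 316)
354: 16  (via 316)
359: 19  (via 354)
336: 19  (via 302)
349: 20  (via 312)
319: 22  (via 336)
Shortest route: 353 → 347 → 316 → 324 → 302 → 336 → 319 = 22 s.

22 s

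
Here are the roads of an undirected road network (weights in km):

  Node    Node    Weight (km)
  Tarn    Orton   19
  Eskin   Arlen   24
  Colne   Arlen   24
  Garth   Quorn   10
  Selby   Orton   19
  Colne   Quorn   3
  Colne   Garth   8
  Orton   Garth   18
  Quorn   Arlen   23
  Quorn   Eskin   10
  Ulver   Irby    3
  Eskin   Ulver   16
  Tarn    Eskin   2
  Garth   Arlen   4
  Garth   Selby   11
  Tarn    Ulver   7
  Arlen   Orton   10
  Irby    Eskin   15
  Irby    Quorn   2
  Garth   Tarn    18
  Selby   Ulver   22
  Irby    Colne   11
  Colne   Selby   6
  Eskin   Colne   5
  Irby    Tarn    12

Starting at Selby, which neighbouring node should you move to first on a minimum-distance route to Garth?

Garth

Candidate routes:
Selby - Garth: 11 = 11
Selby - Colne - Garth: 6+8 = 14
The minimum is 11 km via Selby - Garth.
So from Selby the first move is to Garth.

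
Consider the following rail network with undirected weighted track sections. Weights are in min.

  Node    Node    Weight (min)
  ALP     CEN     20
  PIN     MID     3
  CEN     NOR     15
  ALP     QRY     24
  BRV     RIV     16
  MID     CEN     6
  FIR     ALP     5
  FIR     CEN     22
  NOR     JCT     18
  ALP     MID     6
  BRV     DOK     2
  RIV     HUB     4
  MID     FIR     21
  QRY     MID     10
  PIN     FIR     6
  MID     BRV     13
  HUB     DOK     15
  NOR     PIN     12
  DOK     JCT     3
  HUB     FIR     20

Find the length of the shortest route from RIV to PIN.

Compare a few routes:
RIV - HUB - FIR - ALP - MID - PIN: 4+20+5+6+3 = 38
RIV - HUB - FIR - PIN: 4+20+6 = 30
RIV - HUB - DOK - BRV - MID - PIN: 4+15+2+13+3 = 37
RIV - BRV - MID - PIN: 16+13+3 = 32
Cheapest is RIV - HUB - FIR - PIN at 30 min.

30 min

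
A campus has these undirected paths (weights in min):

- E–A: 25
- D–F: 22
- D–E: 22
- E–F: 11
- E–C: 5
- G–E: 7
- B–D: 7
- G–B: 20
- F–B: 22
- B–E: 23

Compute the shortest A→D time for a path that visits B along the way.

Shortest A→B: A–E–B = 48
Best B to D: B–D costing 7
Total via B: 48 + 7 = 55 min.

55 min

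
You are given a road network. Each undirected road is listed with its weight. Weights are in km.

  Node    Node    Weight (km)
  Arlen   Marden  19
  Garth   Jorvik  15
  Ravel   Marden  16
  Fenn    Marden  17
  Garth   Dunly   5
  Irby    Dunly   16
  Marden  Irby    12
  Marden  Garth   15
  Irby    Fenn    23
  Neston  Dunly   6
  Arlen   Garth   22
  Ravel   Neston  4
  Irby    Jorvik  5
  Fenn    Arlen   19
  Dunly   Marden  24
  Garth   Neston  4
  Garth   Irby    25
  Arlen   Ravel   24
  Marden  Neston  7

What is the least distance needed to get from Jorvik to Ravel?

Shortest distances from Jorvik:
Jorvik: 0
Irby: 5  (via Jorvik)
Garth: 15  (via Jorvik)
Marden: 17  (via Irby)
Neston: 19  (via Garth)
Dunly: 20  (via Garth)
Ravel: 23  (via Neston)
Shortest route: Jorvik → Garth → Neston → Ravel = 23 km.

23 km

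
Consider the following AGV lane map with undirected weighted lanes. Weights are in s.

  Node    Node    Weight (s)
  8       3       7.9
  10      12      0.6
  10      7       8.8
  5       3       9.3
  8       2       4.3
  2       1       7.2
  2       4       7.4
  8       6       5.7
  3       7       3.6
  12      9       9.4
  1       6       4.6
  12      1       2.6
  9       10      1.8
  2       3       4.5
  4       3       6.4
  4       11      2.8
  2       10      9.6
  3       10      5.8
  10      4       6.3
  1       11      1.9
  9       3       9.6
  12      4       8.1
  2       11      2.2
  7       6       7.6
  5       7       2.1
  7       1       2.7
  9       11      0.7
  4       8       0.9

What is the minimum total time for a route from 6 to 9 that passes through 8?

Shortest 6→8: 6–8 = 5.7
Best 8 to 9: 8–4–11–9 costing 4.4
Total via 8: 5.7 + 4.4 = 10.1 s.

10.1 s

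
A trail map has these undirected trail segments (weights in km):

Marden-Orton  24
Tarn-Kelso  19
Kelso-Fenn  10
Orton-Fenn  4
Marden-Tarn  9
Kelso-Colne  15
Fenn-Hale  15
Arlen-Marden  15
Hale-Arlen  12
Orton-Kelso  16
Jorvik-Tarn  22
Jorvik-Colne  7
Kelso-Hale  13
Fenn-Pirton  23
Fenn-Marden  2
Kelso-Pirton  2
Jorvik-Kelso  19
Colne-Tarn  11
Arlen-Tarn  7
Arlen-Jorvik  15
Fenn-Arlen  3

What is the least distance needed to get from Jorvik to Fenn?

Compare a few routes:
Jorvik - Arlen - Fenn: 15+3 = 18
Jorvik - Colne - Tarn - Arlen - Fenn: 7+11+7+3 = 28
Cheapest is Jorvik - Arlen - Fenn at 18 km.

18 km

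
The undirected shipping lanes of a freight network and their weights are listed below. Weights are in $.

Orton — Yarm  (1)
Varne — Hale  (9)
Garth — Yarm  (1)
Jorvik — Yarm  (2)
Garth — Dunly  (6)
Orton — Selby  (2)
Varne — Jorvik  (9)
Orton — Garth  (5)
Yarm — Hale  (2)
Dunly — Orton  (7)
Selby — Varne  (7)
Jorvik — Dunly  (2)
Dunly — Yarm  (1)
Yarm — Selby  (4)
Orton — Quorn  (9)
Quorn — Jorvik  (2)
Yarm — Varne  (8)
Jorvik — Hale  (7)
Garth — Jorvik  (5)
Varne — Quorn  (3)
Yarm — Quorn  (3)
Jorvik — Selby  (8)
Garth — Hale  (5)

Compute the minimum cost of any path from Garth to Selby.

$4

Settle nodes by increasing distance from Garth:
Garth: 0
Yarm: 1  (via Garth)
Dunly: 2  (via Yarm)
Orton: 2  (via Yarm)
Hale: 3  (via Yarm)
Jorvik: 3  (via Yarm)
Quorn: 4  (via Yarm)
Selby: 4  (via Orton)
Shortest route: Garth → Yarm → Orton → Selby = $4.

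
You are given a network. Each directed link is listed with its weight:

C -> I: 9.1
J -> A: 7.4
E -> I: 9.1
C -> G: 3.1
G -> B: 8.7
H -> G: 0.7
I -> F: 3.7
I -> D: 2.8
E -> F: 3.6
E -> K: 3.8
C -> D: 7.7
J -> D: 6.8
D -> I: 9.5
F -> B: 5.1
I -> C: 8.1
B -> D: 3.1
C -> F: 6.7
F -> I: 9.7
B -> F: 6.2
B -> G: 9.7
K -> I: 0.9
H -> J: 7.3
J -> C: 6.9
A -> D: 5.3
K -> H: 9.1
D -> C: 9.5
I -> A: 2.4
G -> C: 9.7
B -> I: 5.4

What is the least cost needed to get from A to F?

Running Dijkstra from A:
A: 0
D: 5.3  (via A)
C: 14.8  (via D)
I: 14.8  (via D)
G: 17.9  (via C)
F: 18.5  (via I)
Shortest route: A–D–I–F = 18.5.

18.5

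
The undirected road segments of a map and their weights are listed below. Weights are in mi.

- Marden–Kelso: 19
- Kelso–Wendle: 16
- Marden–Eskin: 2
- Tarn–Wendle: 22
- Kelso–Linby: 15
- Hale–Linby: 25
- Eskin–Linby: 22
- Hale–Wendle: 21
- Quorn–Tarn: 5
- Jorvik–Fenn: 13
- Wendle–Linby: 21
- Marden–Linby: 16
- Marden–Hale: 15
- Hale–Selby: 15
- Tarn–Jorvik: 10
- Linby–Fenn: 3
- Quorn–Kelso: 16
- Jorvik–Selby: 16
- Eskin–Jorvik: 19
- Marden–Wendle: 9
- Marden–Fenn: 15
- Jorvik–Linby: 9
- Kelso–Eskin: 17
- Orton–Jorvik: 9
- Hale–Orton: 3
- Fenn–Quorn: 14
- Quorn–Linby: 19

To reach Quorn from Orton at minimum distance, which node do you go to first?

Jorvik

Compare a few routes:
Orton → Jorvik → Tarn → Quorn: 9+10+5 = 24
Orton → Jorvik → Fenn → Quorn: 9+13+14 = 36
Orton → Jorvik → Linby → Fenn → Quorn: 9+9+3+14 = 35
Cheapest is Orton → Jorvik → Tarn → Quorn at 24 mi.
So from Orton the first move is to Jorvik.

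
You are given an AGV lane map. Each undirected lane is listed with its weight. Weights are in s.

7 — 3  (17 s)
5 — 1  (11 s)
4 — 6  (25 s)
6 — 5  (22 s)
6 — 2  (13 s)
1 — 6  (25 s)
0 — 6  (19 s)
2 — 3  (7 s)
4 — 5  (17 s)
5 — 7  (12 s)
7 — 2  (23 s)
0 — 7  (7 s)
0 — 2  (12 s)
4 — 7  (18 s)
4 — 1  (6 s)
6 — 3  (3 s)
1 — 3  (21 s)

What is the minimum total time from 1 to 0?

Running Dijkstra from 1:
1: 0
4: 6  (via 1)
5: 11  (via 1)
3: 21  (via 1)
7: 23  (via 5)
6: 24  (via 3)
2: 28  (via 3)
0: 30  (via 7)
Shortest route: 1–5–7–0 = 30 s.

30 s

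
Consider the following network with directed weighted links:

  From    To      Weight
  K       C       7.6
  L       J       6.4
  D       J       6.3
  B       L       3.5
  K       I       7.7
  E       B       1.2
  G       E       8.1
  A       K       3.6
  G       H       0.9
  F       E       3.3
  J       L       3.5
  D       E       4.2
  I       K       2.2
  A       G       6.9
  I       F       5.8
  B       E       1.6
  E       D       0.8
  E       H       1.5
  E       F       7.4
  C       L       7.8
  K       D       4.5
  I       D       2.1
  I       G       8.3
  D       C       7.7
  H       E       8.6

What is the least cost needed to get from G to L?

Compare a few routes:
G–H–E–B–L: 0.9+8.6+1.2+3.5 = 14.2
G–E–B–L: 8.1+1.2+3.5 = 12.8
The minimum is 12.8 via G–E–B–L.

12.8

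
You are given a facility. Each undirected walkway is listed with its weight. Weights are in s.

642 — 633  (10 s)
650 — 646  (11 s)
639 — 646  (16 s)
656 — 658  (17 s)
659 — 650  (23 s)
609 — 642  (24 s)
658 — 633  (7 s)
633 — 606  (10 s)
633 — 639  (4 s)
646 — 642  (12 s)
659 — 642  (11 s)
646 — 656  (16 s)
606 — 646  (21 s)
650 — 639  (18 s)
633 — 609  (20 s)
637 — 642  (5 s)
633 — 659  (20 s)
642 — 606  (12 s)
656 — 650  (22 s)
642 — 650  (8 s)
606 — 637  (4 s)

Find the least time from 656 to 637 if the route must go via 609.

73 s

Shortest 656→609: 656 → 658 → 633 → 609 = 44
Best 609 to 637: 609 → 642 → 637 costing 29
Total via 609: 44 + 29 = 73 s.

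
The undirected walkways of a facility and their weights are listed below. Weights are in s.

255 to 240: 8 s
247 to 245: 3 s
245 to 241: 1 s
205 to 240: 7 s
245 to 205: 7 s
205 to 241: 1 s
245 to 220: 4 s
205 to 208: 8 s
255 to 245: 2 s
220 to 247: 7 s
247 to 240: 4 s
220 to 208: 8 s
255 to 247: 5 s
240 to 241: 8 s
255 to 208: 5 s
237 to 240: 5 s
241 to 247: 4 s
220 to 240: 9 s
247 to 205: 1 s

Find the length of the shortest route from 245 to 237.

12 s

Running Dijkstra from 245:
245: 0
241: 1  (via 245)
205: 2  (via 241)
255: 2  (via 245)
247: 3  (via 245)
220: 4  (via 245)
208: 7  (via 255)
240: 7  (via 247)
237: 12  (via 240)
Shortest route: 245–247–240–237 = 12 s.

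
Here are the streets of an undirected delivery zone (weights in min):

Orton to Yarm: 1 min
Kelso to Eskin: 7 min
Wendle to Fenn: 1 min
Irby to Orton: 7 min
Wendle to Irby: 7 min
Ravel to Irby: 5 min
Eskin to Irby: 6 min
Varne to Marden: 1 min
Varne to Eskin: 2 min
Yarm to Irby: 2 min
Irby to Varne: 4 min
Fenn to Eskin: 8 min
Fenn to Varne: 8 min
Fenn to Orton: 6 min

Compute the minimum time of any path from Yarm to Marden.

Shortest distances from Yarm:
Yarm: 0
Orton: 1  (via Yarm)
Irby: 2  (via Yarm)
Varne: 6  (via Irby)
Marden: 7  (via Varne)
Shortest route: Yarm → Irby → Varne → Marden = 7 min.

7 min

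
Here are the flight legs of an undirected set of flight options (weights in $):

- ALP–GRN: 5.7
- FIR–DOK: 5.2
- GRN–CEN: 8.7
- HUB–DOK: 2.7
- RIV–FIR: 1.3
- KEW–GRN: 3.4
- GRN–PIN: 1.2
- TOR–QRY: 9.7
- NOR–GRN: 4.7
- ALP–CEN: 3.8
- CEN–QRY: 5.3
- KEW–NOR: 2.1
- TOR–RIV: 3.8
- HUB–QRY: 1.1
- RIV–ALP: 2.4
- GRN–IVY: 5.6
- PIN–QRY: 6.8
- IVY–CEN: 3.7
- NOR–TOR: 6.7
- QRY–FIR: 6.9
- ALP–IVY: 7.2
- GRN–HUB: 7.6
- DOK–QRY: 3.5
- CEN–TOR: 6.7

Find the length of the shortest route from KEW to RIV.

Shortest distances from KEW:
KEW: 0
NOR: 2.1  (via KEW)
GRN: 3.4  (via KEW)
PIN: 4.6  (via GRN)
TOR: 8.8  (via NOR)
IVY: 9  (via GRN)
ALP: 9.1  (via GRN)
HUB: 11  (via GRN)
QRY: 11.4  (via PIN)
RIV: 11.5  (via ALP)
Shortest route: KEW → GRN → ALP → RIV = $11.5.

$11.5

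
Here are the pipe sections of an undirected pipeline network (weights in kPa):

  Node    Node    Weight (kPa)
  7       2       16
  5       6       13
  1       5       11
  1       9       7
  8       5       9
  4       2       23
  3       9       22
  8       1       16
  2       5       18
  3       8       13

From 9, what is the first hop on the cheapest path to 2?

Candidate routes:
9–1–5–2: 7+11+18 = 36
9–1–8–5–2: 7+16+9+18 = 50
Cheapest is 9–1–5–2 at 36 kPa.
So from 9 the first move is to 1.

1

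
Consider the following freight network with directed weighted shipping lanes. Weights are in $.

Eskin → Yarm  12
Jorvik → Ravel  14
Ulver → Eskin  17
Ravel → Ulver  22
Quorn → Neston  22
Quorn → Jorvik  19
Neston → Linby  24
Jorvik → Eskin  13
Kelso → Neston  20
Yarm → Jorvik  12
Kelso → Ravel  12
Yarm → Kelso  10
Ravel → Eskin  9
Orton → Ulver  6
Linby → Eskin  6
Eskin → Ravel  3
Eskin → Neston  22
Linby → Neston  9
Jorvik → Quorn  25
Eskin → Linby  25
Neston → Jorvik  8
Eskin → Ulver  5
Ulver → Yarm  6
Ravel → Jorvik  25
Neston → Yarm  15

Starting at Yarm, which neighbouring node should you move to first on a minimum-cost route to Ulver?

Compare a few routes:
Yarm - Jorvik - Eskin - Ulver: 12+13+5 = 30
Yarm - Kelso - Ravel - Eskin - Ulver: 10+12+9+5 = 36
Yarm - Jorvik - Ravel - Eskin - Ulver: 12+14+9+5 = 40
Cheapest is Yarm - Jorvik - Eskin - Ulver at $30.
So from Yarm the first move is to Jorvik.

Jorvik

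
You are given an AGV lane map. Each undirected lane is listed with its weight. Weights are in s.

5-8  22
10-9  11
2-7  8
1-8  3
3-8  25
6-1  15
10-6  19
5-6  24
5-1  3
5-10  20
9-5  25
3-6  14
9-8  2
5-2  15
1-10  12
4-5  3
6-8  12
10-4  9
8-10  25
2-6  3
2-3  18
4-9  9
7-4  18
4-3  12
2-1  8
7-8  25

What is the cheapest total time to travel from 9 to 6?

Candidate routes:
9 → 8 → 6: 2+12 = 14
9 → 8 → 1 → 2 → 6: 2+3+8+3 = 16
The minimum is 14 s via 9 → 8 → 6.

14 s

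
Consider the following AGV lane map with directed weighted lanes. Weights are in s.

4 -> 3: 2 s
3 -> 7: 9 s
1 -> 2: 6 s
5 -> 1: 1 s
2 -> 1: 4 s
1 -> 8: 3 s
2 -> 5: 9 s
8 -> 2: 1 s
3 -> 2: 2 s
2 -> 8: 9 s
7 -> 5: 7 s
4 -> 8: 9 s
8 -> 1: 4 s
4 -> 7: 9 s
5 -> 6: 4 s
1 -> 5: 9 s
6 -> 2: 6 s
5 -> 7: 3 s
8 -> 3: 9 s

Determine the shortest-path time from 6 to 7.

Enumerating some paths:
6 - 2 - 1 - 8 - 3 - 7: 6+4+3+9+9 = 31
6 - 2 - 8 - 1 - 5 - 7: 6+9+4+9+3 = 31
6 - 2 - 5 - 7: 6+9+3 = 18
6 - 2 - 1 - 5 - 7: 6+4+9+3 = 22
Cheapest is 6 - 2 - 5 - 7 at 18 s.

18 s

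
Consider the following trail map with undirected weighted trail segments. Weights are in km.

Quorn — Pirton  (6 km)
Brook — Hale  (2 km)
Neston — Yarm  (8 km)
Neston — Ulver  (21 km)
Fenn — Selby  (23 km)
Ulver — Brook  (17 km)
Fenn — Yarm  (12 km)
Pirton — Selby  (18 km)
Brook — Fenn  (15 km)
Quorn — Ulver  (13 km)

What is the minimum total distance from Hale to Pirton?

38 km

Compare a few routes:
Hale–Brook–Ulver–Quorn–Pirton: 2+17+13+6 = 38
Hale–Brook–Fenn–Selby–Pirton: 2+15+23+18 = 58
Hale–Brook–Fenn–Yarm–Neston–Ulver–Quorn–Pirton: 2+15+12+8+21+13+6 = 77
The minimum is 38 km via Hale–Brook–Ulver–Quorn–Pirton.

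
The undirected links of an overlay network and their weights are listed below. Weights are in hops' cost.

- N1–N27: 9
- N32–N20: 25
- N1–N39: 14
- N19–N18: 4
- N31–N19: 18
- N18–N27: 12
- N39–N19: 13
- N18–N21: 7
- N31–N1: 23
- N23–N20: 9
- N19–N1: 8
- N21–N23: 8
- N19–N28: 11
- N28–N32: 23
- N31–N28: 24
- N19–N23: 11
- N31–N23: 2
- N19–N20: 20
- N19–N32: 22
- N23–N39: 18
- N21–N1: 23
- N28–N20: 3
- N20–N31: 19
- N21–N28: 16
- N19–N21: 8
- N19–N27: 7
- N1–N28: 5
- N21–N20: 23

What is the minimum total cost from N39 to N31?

20 hops' cost

Enumerating some paths:
N39 - N19 - N31: 13+18 = 31
N39 - N19 - N23 - N31: 13+11+2 = 26
N39 - N23 - N31: 18+2 = 20
Cheapest is N39 - N23 - N31 at 20 hops' cost.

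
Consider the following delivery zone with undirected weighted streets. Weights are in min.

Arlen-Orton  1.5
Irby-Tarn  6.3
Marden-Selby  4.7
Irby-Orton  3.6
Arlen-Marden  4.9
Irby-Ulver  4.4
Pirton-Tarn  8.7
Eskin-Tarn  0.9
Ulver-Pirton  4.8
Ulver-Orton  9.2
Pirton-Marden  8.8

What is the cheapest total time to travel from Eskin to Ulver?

Candidate routes:
Eskin - Tarn - Irby - Ulver: 0.9+6.3+4.4 = 11.6
Eskin - Tarn - Irby - Orton - Ulver: 0.9+6.3+3.6+9.2 = 20
Eskin - Tarn - Pirton - Ulver: 0.9+8.7+4.8 = 14.4
The minimum is 11.6 min via Eskin - Tarn - Irby - Ulver.

11.6 min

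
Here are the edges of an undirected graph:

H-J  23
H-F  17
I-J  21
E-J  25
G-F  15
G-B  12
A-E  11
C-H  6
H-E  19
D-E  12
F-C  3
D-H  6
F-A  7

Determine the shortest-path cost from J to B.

59

Running Dijkstra from J:
J: 0
I: 21  (via J)
H: 23  (via J)
E: 25  (via J)
C: 29  (via H)
D: 29  (via H)
F: 32  (via C)
A: 36  (via E)
G: 47  (via F)
B: 59  (via G)
Shortest route: J → H → C → F → G → B = 59.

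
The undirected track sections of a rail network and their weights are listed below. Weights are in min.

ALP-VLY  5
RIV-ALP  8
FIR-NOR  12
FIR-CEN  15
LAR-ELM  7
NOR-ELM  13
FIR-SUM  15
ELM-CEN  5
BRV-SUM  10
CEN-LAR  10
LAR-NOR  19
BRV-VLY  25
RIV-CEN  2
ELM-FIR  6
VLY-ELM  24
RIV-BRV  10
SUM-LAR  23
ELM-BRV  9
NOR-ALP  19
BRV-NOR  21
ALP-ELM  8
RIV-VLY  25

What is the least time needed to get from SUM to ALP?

27 min

Shortest distances from SUM:
SUM: 0
BRV: 10  (via SUM)
FIR: 15  (via SUM)
ELM: 19  (via BRV)
RIV: 20  (via BRV)
CEN: 22  (via RIV)
LAR: 23  (via SUM)
ALP: 27  (via ELM)
Shortest route: SUM → BRV → ELM → ALP = 27 min.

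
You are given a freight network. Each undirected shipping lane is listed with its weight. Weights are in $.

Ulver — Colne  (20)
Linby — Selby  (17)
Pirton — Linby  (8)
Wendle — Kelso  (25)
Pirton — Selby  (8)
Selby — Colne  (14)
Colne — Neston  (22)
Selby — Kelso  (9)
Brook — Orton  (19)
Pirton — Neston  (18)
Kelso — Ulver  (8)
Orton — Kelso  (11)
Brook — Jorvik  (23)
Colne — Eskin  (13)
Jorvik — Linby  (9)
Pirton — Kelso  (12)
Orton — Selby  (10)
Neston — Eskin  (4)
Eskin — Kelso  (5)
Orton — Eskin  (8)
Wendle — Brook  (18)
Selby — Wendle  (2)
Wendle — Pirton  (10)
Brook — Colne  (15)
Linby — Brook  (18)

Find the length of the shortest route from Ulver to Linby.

$28

Settle nodes by increasing distance from Ulver:
Ulver: 0
Kelso: 8  (via Ulver)
Eskin: 13  (via Kelso)
Selby: 17  (via Kelso)
Neston: 17  (via Eskin)
Wendle: 19  (via Selby)
Orton: 19  (via Kelso)
Pirton: 20  (via Kelso)
Colne: 20  (via Ulver)
Linby: 28  (via Pirton)
Shortest route: Ulver–Kelso–Pirton–Linby = $28.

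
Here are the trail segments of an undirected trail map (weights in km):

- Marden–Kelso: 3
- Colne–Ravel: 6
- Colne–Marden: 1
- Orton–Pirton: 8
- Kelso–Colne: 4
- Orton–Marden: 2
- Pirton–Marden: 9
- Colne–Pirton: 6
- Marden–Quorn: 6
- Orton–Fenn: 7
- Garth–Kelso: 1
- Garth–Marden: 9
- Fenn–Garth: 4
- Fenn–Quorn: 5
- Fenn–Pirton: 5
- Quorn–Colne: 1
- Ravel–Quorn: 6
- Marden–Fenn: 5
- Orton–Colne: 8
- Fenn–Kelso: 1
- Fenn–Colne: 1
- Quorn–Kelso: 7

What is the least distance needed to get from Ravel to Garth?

Settle nodes by increasing distance from Ravel:
Ravel: 0
Quorn: 6  (via Ravel)
Colne: 6  (via Ravel)
Fenn: 7  (via Colne)
Marden: 7  (via Colne)
Kelso: 8  (via Fenn)
Garth: 9  (via Kelso)
Shortest route: Ravel–Colne–Fenn–Kelso–Garth = 9 km.

9 km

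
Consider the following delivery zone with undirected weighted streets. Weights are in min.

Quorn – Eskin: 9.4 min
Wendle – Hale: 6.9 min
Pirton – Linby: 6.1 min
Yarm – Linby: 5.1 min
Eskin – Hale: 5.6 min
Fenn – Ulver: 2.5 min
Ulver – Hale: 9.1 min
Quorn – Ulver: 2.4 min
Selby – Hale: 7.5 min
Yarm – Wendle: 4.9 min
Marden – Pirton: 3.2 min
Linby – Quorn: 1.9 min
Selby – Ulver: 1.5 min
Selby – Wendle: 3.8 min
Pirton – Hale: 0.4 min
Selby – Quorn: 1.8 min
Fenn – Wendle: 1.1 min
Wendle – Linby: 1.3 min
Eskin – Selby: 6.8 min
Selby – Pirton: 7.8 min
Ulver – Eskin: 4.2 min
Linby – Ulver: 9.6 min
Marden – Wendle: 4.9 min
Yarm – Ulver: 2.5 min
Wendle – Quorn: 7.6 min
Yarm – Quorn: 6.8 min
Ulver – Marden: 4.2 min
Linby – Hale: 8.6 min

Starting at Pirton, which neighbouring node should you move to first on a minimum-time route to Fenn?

Enumerating some paths:
Pirton → Linby → Wendle → Fenn: 6.1+1.3+1.1 = 8.5
Pirton → Hale → Wendle → Fenn: 0.4+6.9+1.1 = 8.4
The minimum is 8.4 min via Pirton → Hale → Wendle → Fenn.
So from Pirton the first move is to Hale.

Hale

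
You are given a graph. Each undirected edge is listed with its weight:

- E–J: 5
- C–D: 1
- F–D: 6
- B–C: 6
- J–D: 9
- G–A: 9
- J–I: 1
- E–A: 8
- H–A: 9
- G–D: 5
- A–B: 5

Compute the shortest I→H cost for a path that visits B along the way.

Shortest I→B: I → J → D → C → B = 17
Shortest B→H: B → A → H = 14
Total via B: 17 + 14 = 31.

31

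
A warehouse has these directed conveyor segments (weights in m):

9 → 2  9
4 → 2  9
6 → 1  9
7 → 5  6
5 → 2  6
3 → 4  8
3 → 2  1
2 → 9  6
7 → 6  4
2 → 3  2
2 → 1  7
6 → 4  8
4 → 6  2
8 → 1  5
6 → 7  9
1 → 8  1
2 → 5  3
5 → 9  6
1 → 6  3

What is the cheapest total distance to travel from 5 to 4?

Running Dijkstra from 5:
5: 0
2: 6  (via 5)
9: 6  (via 5)
3: 8  (via 2)
1: 13  (via 2)
8: 14  (via 1)
4: 16  (via 3)
Shortest route: 5 → 2 → 3 → 4 = 16 m.

16 m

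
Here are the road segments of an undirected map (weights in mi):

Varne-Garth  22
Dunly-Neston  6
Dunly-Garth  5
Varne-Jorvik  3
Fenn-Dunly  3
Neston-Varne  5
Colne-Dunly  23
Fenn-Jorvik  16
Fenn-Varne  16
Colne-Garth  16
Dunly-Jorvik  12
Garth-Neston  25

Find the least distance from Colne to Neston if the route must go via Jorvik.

Best Colne to Jorvik: Colne–Garth–Dunly–Jorvik costing 33
Shortest Jorvik→Neston: Jorvik–Varne–Neston = 8
Total via Jorvik: 33 + 8 = 41 mi.

41 mi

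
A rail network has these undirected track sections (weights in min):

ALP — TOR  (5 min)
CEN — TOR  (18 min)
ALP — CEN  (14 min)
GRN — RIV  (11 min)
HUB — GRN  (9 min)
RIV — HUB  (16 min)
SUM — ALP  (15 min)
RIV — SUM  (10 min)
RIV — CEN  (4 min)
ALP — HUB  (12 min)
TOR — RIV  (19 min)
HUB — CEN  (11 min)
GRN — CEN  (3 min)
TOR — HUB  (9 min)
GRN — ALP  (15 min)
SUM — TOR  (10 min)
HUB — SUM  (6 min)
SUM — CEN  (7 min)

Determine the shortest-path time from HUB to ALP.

Enumerating some paths:
HUB–TOR–ALP: 9+5 = 14
HUB–SUM–TOR–ALP: 6+10+5 = 21
HUB–SUM–ALP: 6+15 = 21
HUB–ALP: 12 = 12
Cheapest is HUB–ALP at 12 min.

12 min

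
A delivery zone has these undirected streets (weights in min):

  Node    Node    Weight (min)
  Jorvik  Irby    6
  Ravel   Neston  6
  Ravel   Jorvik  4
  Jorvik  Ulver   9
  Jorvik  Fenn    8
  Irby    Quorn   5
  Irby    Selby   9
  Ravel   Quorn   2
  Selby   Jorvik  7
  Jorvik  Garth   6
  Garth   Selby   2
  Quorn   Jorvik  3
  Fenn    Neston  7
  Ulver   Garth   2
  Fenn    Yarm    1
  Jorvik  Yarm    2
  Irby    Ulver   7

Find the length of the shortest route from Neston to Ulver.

Candidate routes:
Neston → Ravel → Jorvik → Ulver: 6+4+9 = 19
Neston → Ravel → Jorvik → Garth → Ulver: 6+4+6+2 = 18
The minimum is 18 min via Neston → Ravel → Jorvik → Garth → Ulver.

18 min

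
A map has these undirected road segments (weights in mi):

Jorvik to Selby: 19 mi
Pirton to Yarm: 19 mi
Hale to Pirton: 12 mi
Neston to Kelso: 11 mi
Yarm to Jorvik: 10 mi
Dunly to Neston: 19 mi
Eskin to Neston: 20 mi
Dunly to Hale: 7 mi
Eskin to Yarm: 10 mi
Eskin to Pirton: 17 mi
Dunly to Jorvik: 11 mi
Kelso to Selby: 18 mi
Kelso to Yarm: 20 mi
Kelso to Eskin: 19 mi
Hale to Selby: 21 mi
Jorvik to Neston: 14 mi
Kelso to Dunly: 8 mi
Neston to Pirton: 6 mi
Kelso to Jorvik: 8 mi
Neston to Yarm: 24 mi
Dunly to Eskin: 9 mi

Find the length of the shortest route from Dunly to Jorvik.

11 mi

Enumerating some paths:
Dunly → Jorvik: 11 = 11
Dunly → Kelso → Jorvik: 8+8 = 16
Cheapest is Dunly → Jorvik at 11 mi.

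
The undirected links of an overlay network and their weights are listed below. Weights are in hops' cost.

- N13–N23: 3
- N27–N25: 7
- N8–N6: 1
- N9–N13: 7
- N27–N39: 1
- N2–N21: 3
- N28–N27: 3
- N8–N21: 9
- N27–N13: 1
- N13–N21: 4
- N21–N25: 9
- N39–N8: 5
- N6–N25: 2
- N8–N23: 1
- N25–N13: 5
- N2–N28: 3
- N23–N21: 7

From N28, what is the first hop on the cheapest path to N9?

N27

Enumerating some paths:
N28–N2–N21–N13–N9: 3+3+4+7 = 17
N28–N27–N39–N8–N23–N13–N9: 3+1+5+1+3+7 = 20
N28–N27–N13–N9: 3+1+7 = 11
The minimum is 11 hops' cost via N28–N27–N13–N9.
So from N28 the first move is to N27.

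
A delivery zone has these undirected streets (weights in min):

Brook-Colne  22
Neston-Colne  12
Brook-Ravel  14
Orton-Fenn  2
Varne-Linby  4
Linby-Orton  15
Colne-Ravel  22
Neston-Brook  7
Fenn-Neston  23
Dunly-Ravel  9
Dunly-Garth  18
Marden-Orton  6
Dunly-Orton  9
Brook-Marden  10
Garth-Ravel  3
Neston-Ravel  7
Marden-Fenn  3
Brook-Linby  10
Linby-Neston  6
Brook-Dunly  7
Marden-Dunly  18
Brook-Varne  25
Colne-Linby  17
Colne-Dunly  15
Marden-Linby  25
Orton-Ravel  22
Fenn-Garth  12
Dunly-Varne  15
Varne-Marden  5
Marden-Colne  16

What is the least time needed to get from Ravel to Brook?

14 min

Candidate routes:
Ravel–Dunly–Brook: 9+7 = 16
Ravel–Brook: 14 = 14
Ravel–Neston–Linby–Brook: 7+6+10 = 23
Ravel–Garth–Fenn–Marden–Brook: 3+12+3+10 = 28
Cheapest is Ravel–Brook at 14 min.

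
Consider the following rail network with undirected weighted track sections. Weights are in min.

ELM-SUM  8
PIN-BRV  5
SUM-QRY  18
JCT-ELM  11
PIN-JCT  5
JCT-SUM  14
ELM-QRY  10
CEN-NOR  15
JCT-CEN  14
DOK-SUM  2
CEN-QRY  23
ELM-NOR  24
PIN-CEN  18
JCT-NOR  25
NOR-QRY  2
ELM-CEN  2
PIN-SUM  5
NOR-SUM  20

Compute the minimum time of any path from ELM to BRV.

18 min

Running Dijkstra from ELM:
ELM: 0
CEN: 2  (via ELM)
SUM: 8  (via ELM)
QRY: 10  (via ELM)
DOK: 10  (via SUM)
JCT: 11  (via ELM)
NOR: 12  (via QRY)
PIN: 13  (via SUM)
BRV: 18  (via PIN)
Shortest route: ELM–SUM–PIN–BRV = 18 min.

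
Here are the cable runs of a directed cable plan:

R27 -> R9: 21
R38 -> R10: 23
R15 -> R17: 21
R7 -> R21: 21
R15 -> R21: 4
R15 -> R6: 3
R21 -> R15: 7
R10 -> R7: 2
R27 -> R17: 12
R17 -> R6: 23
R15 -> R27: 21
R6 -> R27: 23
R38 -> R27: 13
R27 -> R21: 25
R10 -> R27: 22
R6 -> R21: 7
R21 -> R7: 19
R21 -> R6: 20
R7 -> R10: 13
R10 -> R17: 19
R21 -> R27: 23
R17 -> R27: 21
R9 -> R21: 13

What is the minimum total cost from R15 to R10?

Enumerating some paths:
R15–R21–R7–R10: 4+19+13 = 36
R15–R6–R21–R7–R10: 3+7+19+13 = 42
R15–R27–R21–R7–R10: 21+25+19+13 = 78
Cheapest is R15–R21–R7–R10 at 36.

36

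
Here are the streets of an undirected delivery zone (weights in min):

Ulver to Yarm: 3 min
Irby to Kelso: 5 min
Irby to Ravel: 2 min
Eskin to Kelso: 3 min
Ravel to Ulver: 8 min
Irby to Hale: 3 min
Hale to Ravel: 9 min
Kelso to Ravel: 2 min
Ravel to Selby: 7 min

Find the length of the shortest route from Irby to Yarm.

Candidate routes:
Irby–Ravel–Ulver–Yarm: 2+8+3 = 13
Irby–Kelso–Ravel–Ulver–Yarm: 5+2+8+3 = 18
Irby–Hale–Ravel–Ulver–Yarm: 3+9+8+3 = 23
The minimum is 13 min via Irby–Ravel–Ulver–Yarm.

13 min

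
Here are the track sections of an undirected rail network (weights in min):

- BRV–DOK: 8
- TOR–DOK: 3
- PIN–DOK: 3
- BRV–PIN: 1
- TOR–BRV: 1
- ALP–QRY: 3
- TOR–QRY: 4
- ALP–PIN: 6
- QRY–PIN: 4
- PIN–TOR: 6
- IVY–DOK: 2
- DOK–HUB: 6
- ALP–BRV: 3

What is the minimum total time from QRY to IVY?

9 min

Candidate routes:
QRY - PIN - DOK - IVY: 4+3+2 = 9
QRY - PIN - BRV - TOR - DOK - IVY: 4+1+1+3+2 = 11
QRY - TOR - BRV - PIN - DOK - IVY: 4+1+1+3+2 = 11
The minimum is 9 min via QRY - PIN - DOK - IVY.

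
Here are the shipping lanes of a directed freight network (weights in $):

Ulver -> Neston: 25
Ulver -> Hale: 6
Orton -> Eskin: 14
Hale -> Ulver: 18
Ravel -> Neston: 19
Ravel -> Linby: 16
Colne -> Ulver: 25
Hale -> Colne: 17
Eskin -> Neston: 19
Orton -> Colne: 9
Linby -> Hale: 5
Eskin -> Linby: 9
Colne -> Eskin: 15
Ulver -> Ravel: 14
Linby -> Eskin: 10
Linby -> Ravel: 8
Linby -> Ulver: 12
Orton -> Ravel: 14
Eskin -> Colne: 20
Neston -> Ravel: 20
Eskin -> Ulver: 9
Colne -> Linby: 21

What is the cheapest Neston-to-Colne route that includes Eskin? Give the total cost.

Best Neston to Eskin: Neston–Ravel–Linby–Eskin costing 46
Best Eskin to Colne: Eskin–Colne costing 20
Total via Eskin: 46 + 20 = $66.

$66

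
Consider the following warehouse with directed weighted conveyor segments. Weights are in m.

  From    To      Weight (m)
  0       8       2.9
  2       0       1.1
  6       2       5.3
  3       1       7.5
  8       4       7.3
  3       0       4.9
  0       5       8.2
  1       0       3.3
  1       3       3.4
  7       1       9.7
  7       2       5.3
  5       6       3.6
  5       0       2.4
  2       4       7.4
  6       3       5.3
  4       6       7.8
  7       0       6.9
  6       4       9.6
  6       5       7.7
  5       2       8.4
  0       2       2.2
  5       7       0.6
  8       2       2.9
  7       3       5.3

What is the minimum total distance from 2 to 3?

Settle nodes by increasing distance from 2:
2: 0
0: 1.1  (via 2)
8: 4  (via 0)
4: 7.4  (via 2)
5: 9.3  (via 0)
7: 9.9  (via 5)
6: 12.9  (via 5)
3: 15.2  (via 7)
Shortest route: 2–0–5–7–3 = 15.2 m.

15.2 m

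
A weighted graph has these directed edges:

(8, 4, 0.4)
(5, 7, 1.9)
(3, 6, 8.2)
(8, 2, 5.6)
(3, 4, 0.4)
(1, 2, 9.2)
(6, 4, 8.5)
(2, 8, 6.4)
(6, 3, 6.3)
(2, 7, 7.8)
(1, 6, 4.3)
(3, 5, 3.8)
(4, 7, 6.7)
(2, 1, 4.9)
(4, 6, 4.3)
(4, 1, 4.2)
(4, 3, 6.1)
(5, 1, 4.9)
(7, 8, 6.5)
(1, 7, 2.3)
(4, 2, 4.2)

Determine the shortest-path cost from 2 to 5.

Settle nodes by increasing distance from 2:
2: 0
1: 4.9  (via 2)
8: 6.4  (via 2)
4: 6.8  (via 8)
7: 7.2  (via 1)
6: 9.2  (via 1)
3: 12.9  (via 4)
5: 16.7  (via 3)
Shortest route: 2–8–4–3–5 = 16.7.

16.7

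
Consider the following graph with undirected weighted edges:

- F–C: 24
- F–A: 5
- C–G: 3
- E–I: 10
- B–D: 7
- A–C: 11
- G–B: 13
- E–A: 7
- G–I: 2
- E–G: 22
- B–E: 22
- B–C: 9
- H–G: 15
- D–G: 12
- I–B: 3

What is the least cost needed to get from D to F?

31

Shortest distances from D:
D: 0
B: 7  (via D)
I: 10  (via B)
G: 12  (via D)
C: 15  (via G)
E: 20  (via I)
A: 26  (via C)
H: 27  (via G)
F: 31  (via A)
Shortest route: D–G–C–A–F = 31.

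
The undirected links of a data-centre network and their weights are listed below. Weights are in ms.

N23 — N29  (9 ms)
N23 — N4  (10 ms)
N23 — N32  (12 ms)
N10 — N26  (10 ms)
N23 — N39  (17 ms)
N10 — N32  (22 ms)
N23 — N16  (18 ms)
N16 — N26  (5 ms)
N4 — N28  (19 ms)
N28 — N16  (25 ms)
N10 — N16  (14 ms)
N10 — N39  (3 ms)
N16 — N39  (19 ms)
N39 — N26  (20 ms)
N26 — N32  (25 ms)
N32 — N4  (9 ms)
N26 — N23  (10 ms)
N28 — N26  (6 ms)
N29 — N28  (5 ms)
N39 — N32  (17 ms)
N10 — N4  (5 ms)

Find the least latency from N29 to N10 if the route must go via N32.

Best N29 to N32: N29 → N23 → N32 costing 21
Best N32 to N10: N32 → N4 → N10 costing 14
Total via N32: 21 + 14 = 35 ms.

35 ms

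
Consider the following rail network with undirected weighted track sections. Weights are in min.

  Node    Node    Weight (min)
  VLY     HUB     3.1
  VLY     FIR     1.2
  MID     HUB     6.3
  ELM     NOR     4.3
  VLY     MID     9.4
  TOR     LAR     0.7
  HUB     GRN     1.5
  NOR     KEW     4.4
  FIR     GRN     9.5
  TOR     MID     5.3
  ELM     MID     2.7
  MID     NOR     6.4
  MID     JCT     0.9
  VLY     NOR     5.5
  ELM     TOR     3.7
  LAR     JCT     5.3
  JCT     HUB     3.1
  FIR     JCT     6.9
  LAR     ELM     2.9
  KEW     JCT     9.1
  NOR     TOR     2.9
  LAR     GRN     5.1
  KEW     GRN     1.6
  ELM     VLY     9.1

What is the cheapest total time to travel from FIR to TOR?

9.6 min

Running Dijkstra from FIR:
FIR: 0
VLY: 1.2  (via FIR)
HUB: 4.3  (via VLY)
GRN: 5.8  (via HUB)
NOR: 6.7  (via VLY)
JCT: 6.9  (via FIR)
KEW: 7.4  (via GRN)
MID: 7.8  (via JCT)
TOR: 9.6  (via NOR)
Shortest route: FIR → VLY → NOR → TOR = 9.6 min.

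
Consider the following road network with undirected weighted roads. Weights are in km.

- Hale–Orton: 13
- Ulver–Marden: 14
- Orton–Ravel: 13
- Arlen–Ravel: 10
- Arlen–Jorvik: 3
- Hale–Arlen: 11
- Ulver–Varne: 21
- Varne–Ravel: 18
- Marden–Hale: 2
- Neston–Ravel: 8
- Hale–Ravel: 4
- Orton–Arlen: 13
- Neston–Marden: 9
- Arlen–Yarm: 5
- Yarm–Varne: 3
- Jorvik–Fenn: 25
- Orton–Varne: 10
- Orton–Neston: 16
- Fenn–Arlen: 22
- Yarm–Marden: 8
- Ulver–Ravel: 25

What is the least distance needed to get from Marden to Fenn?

35 km

Enumerating some paths:
Marden–Hale–Ravel–Arlen–Fenn: 2+4+10+22 = 38
Marden–Hale–Arlen–Jorvik–Fenn: 2+11+3+25 = 41
Marden–Yarm–Arlen–Jorvik–Fenn: 8+5+3+25 = 41
Marden–Hale–Arlen–Fenn: 2+11+22 = 35
The minimum is 35 km via Marden–Hale–Arlen–Fenn.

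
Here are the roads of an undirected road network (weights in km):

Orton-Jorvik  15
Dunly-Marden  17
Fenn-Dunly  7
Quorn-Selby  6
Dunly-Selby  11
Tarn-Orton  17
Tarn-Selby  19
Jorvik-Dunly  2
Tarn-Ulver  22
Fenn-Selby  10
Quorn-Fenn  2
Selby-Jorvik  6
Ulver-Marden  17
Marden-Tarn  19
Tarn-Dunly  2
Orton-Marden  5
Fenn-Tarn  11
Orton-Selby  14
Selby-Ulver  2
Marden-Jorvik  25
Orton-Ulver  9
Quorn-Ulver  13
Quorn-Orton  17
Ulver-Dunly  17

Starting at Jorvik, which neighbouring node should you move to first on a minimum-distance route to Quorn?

Dunly

Compare a few routes:
Jorvik → Selby → Fenn → Quorn: 6+10+2 = 18
Jorvik → Dunly → Fenn → Quorn: 2+7+2 = 11
Jorvik → Dunly → Tarn → Fenn → Quorn: 2+2+11+2 = 17
Jorvik → Selby → Quorn: 6+6 = 12
Cheapest is Jorvik → Dunly → Fenn → Quorn at 11 km.
So from Jorvik the first move is to Dunly.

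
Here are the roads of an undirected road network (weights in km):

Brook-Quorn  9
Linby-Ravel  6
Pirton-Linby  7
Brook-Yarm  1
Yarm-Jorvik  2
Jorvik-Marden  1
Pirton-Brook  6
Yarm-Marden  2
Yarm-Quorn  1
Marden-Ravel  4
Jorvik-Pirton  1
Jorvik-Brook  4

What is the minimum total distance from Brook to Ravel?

7 km

Shortest distances from Brook:
Brook: 0
Yarm: 1  (via Brook)
Quorn: 2  (via Yarm)
Jorvik: 3  (via Yarm)
Marden: 3  (via Yarm)
Pirton: 4  (via Jorvik)
Ravel: 7  (via Marden)
Shortest route: Brook–Yarm–Marden–Ravel = 7 km.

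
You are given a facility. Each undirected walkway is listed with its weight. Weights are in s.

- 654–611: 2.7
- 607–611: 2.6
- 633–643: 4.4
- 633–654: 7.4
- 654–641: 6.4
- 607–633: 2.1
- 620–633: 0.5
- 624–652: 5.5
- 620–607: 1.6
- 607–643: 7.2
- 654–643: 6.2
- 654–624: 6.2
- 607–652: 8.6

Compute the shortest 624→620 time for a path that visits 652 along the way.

Shortest 624→652: 624–652 = 5.5
Best 652 to 620: 652–607–620 costing 10.2
Total via 652: 5.5 + 10.2 = 15.7 s.

15.7 s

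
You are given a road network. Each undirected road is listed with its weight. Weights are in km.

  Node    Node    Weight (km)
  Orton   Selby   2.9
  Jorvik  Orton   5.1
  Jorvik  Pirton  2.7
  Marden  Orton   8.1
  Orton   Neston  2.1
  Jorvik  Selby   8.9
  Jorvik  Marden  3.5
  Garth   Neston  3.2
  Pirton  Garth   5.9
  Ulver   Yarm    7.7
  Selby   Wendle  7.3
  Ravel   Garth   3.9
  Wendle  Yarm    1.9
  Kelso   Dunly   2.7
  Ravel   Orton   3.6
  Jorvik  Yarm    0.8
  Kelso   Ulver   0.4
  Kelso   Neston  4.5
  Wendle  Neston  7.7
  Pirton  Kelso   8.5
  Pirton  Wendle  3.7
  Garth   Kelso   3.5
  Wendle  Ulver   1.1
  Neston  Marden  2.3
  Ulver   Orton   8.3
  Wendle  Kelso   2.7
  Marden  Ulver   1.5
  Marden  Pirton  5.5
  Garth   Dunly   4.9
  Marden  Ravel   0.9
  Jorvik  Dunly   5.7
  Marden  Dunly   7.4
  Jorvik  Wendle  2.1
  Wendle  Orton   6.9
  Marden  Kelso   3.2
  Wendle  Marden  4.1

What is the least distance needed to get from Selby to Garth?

Shortest distances from Selby:
Selby: 0
Orton: 2.9  (via Selby)
Neston: 5  (via Orton)
Ravel: 6.5  (via Orton)
Marden: 7.3  (via Neston)
Wendle: 7.3  (via Selby)
Jorvik: 8  (via Orton)
Garth: 8.2  (via Neston)
Shortest route: Selby → Orton → Neston → Garth = 8.2 km.

8.2 km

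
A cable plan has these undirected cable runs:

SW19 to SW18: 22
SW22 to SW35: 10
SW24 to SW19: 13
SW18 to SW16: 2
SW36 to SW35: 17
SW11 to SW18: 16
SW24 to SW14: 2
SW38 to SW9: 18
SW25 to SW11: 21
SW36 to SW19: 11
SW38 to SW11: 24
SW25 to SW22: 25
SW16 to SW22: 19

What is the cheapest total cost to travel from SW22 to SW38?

61

Compare a few routes:
SW22 - SW25 - SW11 - SW38: 25+21+24 = 70
SW22 - SW16 - SW18 - SW11 - SW38: 19+2+16+24 = 61
SW22 - SW35 - SW36 - SW19 - SW18 - SW11 - SW38: 10+17+11+22+16+24 = 100
Cheapest is SW22 - SW16 - SW18 - SW11 - SW38 at 61.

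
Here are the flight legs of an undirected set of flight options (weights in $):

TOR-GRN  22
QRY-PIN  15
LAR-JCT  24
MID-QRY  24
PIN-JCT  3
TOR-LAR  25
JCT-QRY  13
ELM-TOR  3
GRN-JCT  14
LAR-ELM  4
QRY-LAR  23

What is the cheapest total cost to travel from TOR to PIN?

$34

Settle nodes by increasing distance from TOR:
TOR: 0
ELM: 3  (via TOR)
LAR: 7  (via ELM)
GRN: 22  (via TOR)
QRY: 30  (via LAR)
JCT: 31  (via LAR)
PIN: 34  (via JCT)
Shortest route: TOR → ELM → LAR → JCT → PIN = $34.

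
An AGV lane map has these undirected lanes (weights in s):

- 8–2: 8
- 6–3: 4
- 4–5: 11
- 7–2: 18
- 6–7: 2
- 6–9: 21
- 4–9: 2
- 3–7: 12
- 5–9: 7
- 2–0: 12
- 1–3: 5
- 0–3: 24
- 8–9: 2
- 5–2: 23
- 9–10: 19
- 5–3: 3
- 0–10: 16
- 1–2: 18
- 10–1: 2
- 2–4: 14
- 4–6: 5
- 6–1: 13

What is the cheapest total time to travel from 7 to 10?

Running Dijkstra from 7:
7: 0
6: 2  (via 7)
3: 6  (via 6)
4: 7  (via 6)
5: 9  (via 3)
9: 9  (via 4)
1: 11  (via 3)
8: 11  (via 9)
10: 13  (via 1)
Shortest route: 7–6–3–1–10 = 13 s.

13 s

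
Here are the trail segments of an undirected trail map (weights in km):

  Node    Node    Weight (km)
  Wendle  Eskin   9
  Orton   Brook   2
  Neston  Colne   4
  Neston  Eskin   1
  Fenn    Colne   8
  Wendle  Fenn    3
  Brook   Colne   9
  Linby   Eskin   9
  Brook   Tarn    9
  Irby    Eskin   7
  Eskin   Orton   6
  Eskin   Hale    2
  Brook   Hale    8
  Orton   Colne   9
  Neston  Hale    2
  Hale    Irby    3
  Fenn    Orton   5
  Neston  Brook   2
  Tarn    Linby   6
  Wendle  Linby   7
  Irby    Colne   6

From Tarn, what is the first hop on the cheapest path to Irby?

Candidate routes:
Tarn - Brook - Neston - Eskin - Hale - Irby: 9+2+1+2+3 = 17
Tarn - Linby - Eskin - Hale - Irby: 6+9+2+3 = 20
Tarn - Brook - Neston - Eskin - Irby: 9+2+1+7 = 19
Tarn - Brook - Neston - Hale - Irby: 9+2+2+3 = 16
The minimum is 16 km via Tarn - Brook - Neston - Hale - Irby.
So from Tarn the first move is to Brook.

Brook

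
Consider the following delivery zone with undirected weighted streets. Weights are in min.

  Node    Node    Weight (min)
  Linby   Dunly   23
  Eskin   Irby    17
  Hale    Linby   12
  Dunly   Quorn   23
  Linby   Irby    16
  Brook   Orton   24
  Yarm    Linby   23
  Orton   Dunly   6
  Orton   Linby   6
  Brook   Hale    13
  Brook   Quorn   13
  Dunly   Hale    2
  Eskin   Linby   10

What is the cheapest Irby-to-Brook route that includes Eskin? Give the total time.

Best Irby to Eskin: Irby–Eskin costing 17
Shortest Eskin→Brook: Eskin–Linby–Hale–Brook = 35
Total via Eskin: 17 + 35 = 52 min.

52 min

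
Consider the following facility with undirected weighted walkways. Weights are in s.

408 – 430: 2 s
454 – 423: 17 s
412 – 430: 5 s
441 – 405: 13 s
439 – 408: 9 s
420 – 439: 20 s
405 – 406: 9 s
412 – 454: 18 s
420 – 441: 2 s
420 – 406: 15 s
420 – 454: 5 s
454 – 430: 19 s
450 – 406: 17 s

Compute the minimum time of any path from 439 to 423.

Enumerating some paths:
439 → 420 → 454 → 423: 20+5+17 = 42
439 → 408 → 430 → 454 → 423: 9+2+19+17 = 47
439 → 408 → 430 → 412 → 454 → 423: 9+2+5+18+17 = 51
Cheapest is 439 → 420 → 454 → 423 at 42 s.

42 s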